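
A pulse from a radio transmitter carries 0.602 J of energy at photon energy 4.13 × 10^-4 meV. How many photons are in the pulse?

Per-photon energy: E = 6.617 × 10^-26 J (from energy = 4.13 × 10^-4 meV).
N = E_total / E_photon = 0.602 J / 6.617 × 10^-26 J = 9.10 × 10^24.

9.10 × 10^24 photons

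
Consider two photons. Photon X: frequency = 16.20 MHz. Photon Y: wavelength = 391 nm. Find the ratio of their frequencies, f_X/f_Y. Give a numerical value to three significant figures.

f_X = 1.620 × 10^7 Hz (from frequency = 16.20 MHz, via f given directly).
f_Y = 7.667 × 10^14 Hz (from wavelength = 391 nm, via f = c/λ).
Ratio = 1.620 × 10^7 / 7.667 × 10^14 = 2.11 × 10^-8.

2.11 × 10^-8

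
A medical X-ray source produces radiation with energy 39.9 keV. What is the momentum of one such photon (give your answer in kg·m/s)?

(c = 2.99792458 × 10^8 m/s, 1 eV = 1.602176634 × 10^-19 J.)
Convert to SI: E = 39.9 keV = 6.3927 × 10^-15 J.
The photon relation is p = E/c, giving p = 2.132 × 10^-23 kg·m/s.
So p ≈ 2.13 × 10^-23 kg·m/s.

2.13 × 10^-23 kg·m/s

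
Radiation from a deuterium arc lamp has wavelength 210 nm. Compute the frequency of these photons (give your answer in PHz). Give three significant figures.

(c = 2.99792458·10^8 m/s.)
First convert: λ = 210 nm = 2.1·10^-7 m.
Apply f = c/λ: f = 1.428·10^15 Hz.
Converting to PHz: f = 1.428 PHz ≈ 1.43 PHz.

1.43 PHz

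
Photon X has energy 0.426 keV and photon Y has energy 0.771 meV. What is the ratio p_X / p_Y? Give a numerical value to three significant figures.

5.53·10^5

p_X = 2.277·10^-25 kg·m/s (from energy = 0.426 keV, via p = E/c).
p_Y = 4.120·10^-31 kg·m/s (from energy = 0.771 meV, via p = E/c).
Ratio = 2.277·10^-25 / 4.120·10^-31 = 5.53·10^5.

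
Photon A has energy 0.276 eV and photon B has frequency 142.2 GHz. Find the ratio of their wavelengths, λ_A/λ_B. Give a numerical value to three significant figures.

2.13 × 10^-3

λ_A = 4.492 × 10^-6 m (from energy = 0.276 eV, via λ = hc/E).
λ_B = 0.002108 m (from frequency = 142.2 GHz, via λ = c/f).
Ratio = 4.492 × 10^-6 / 0.002108 = 2.13 × 10^-3.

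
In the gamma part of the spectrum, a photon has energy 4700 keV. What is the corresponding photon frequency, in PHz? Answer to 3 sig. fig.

1.14·10^6 PHz

Convert to SI: E = 4700 keV = 7.5302·10^-13 J.
Apply f = E/h: f = 1.136·10^21 Hz.
Converting to PHz: f = 1.136·10^6 PHz ≈ 1.14·10^6 PHz.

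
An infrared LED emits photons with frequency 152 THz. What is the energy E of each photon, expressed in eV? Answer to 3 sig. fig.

(h = 6.62607015e-34 J·s, 1 eV = 1.602176634e-19 J.)
First convert: f = 152 THz = 1.52e14 Hz.
The photon relation is E = hf, giving E = 1.007e-19 J.
Converting to eV: E = 0.6286 eV ≈ 0.629 eV.

0.629 eV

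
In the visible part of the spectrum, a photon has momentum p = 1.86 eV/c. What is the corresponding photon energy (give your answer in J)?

2.98e-19 J

In SI units: p = 1.86 eV/c = 9.9404e-28 kg·m/s.
Apply E = pc: E = 2.980e-19 J.
So E ≈ 2.98e-19 J.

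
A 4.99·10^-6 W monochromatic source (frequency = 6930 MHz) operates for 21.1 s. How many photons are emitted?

Total energy: E_total = P·t = 4.99·10^-6 × 21.1 = 1.053·10^-4 J.
Per-photon energy: E = 4.592·10^-24 J.
N = E_total / E_photon = 2.29·10^19.

2.29·10^19 photons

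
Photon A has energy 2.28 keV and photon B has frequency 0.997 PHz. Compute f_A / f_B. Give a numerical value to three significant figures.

553

f_A = 5.513·10^17 Hz (from energy = 2.28 keV, via f = E/h).
f_B = 9.970·10^14 Hz (from frequency = 0.997 PHz, via f given directly).
Ratio = 5.513·10^17 / 9.970·10^14 = 553.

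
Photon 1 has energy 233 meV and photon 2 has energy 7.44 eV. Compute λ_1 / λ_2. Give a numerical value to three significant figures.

λ_1 = 5.321e-6 m (from energy = 233 meV, via λ = hc/E).
λ_2 = 1.666e-7 m (from energy = 7.44 eV, via λ = hc/E).
Ratio = 5.321e-6 / 1.666e-7 = 31.9.

31.9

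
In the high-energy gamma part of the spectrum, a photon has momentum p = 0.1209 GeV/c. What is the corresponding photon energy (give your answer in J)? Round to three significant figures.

1.94 × 10^-11 J

Take c = 2.99792458 × 10^8 m/s, 1 eV = 1.602176634 × 10^-19 J.
In SI units: p = 0.1209 GeV/c = 6.4612 × 10^-20 kg·m/s.
Apply E = pc: E = 1.937 × 10^-11 J.
So E ≈ 1.94 × 10^-11 J.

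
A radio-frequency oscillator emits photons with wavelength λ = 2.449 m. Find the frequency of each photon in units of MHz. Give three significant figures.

Take c = 2.99792458 × 10^8 m/s.
For a photon f = c/λ, so f = 1.224 × 10^8 Hz.
Converting to MHz: f = 122.4 MHz ≈ 122 MHz.

122 MHz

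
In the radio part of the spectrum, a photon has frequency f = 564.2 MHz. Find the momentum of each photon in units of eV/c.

2.33 × 10^-6 eV/c

(h = 6.62607015 × 10^-34 J·s, c = 2.99792458 × 10^8 m/s, 1 eV = 1.602176634 × 10^-19 J.)
First convert: f = 564.2 MHz = 5.642 × 10^8 Hz.
For a photon p = hf/c, so p = 1.247 × 10^-33 kg·m/s.
Converting to eV/c: p = 2.333 × 10^-6 eV/c ≈ 2.33 × 10^-6 eV/c.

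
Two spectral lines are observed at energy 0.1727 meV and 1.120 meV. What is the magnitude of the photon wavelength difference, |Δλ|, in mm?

Using λ = hc/E: λ₁ = 0.0071792 m, λ₂ = 0.0011070 m.
|Δλ| = |0.0071792 − 0.0011070| = 0.00607 m = 6.07 mm.

6.07 mm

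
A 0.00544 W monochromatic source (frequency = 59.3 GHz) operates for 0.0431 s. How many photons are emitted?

5.97 × 10^18 photons

Total energy: E_total = P·t = 0.00544 × 0.0431 = 2.345 × 10^-4 J.
Per-photon energy: E = 3.929 × 10^-23 J.
N = E_total / E_photon = 5.97 × 10^18.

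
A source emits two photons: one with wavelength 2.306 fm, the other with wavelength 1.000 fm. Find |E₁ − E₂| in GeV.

0.702 GeV

Using E = hc/λ: E₁ = 8.6142 × 10^-11 J, E₂ = 1.9864 × 10^-10 J.
|ΔE| = |8.6142 × 10^-11 − 1.9864 × 10^-10| = 1.13 × 10^-10 J = 0.702 GeV.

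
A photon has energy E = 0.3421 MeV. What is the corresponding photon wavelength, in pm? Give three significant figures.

(h = 6.62607015 × 10^-34 J·s, c = 2.99792458 × 10^8 m/s, 1 eV = 1.602176634 × 10^-19 J.)
Convert to SI: E = 0.3421 MeV = 5.4810 × 10^-14 J.
Apply λ = hc/E: λ = 3.624 × 10^-12 m.
Converting to pm: λ = 3.624 pm ≈ 3.62 pm.

3.62 pm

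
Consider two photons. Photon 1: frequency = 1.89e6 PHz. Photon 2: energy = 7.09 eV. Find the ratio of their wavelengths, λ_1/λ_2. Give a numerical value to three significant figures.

λ_1 = 1.586e-13 m (from frequency = 1.89e6 PHz, via λ = c/f).
λ_2 = 1.749e-7 m (from energy = 7.09 eV, via λ = hc/E).
Ratio = 1.586e-13 / 1.749e-7 = 9.07e-7.

9.07e-7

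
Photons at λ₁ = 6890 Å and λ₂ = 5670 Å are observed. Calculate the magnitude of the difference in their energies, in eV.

Using E = hc/λ: E₁ = 2.883e-19 J, E₂ = 3.503e-19 J.
|ΔE| = |2.883e-19 − 3.503e-19| = 6.20e-20 J = 0.387 eV.

0.387 eV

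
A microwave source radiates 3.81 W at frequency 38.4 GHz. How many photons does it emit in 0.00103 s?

1.54e20 photons

Total energy: E_total = P·t = 3.81 × 0.00103 = 0.003924 J.
Per-photon energy: E = 2.544e-23 J.
N = E_total / E_photon = 1.54e20.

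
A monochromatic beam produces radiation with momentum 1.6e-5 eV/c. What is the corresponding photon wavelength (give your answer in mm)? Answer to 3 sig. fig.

77.5 mm

(h = 6.62607015e-34 J·s, c = 2.99792458e8 m/s, 1 eV = 1.602176634e-19 J.)
First convert: p = 1.6e-5 eV/c = 8.5509e-33 kg·m/s.
Apply λ = h/p: λ = 0.07749 m.
Converting to mm: λ = 77.49 mm ≈ 77.5 mm.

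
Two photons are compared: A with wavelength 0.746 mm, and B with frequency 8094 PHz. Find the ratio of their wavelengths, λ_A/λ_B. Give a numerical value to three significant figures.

2.01 × 10^7

λ_A = 7.460 × 10^-4 m (from wavelength = 0.746 mm, via λ given directly).
λ_B = 3.704 × 10^-11 m (from frequency = 8094 PHz, via λ = c/f).
Ratio = 7.460 × 10^-4 / 3.704 × 10^-11 = 2.01 × 10^7.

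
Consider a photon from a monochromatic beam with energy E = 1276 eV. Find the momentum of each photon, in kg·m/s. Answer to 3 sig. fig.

6.82 × 10^-25 kg·m/s

In SI units: E = 1276 eV = 2.0444 × 10^-16 J.
Apply p = E/c: p = 6.819 × 10^-25 kg·m/s.
So p ≈ 6.82 × 10^-25 kg·m/s.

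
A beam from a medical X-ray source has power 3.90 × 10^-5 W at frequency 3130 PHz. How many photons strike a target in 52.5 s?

Total energy: E_total = P·t = 3.90 × 10^-5 × 52.5 = 0.002047 J.
Per-photon energy: E = 2.074 × 10^-15 J.
N = E_total / E_photon = 9.87 × 10^11.

9.87 × 10^11 photons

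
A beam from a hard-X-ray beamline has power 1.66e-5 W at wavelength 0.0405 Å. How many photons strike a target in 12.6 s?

Total energy: E_total = P·t = 1.66e-5 × 12.6 = 2.092e-4 J.
Per-photon energy: E = 4.905e-14 J.
N = E_total / E_photon = 4.26e9.

4.26e9 photons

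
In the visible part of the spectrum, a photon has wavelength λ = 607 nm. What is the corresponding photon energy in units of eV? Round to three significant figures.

Use h = 6.62607015 × 10^-34 J·s, c = 2.99792458 × 10^8 m/s, 1 eV = 1.602176634 × 10^-19 J.
In SI units: λ = 607 nm = 6.07 × 10^-7 m.
Apply E = hc/λ: E = 3.273 × 10^-19 J.
Converting to eV: E = 2.043 eV ≈ 2.04 eV.

2.04 eV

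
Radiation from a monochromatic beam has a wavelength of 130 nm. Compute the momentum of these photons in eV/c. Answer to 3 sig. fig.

Use h = 6.62607015e-34 J·s, c = 2.99792458e8 m/s, 1 eV = 1.602176634e-19 J.
Convert to SI: λ = 130 nm = 1.30e-7 m.
For a photon p = h/λ, so p = 5.097e-27 kg·m/s.
Converting to eV/c: p = 9.537 eV/c ≈ 9.54 eV/c.

9.54 eV/c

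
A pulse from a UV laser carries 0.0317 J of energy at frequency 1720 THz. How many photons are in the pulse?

Per-photon energy: E = 1.140e-18 J (from frequency = 1720 THz).
N = E_total / E_photon = 0.0317 J / 1.140e-18 J = 2.78e16.

2.78e16 photons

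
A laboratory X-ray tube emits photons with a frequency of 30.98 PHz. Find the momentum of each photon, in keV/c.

Use h = 6.62607015 × 10^-34 J·s, c = 2.99792458 × 10^8 m/s, 1 eV = 1.602176634 × 10^-19 J.
In SI units: f = 30.98 PHz = 3.098 × 10^16 Hz.
Apply p = hf/c: p = 6.847 × 10^-26 kg·m/s.
Converting to keV/c: p = 0.1281 keV/c ≈ 0.128 keV/c.

0.128 keV/c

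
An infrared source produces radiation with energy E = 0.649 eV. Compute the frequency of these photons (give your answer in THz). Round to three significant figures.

In SI units: E = 0.649 eV = 1.0398 × 10^-19 J.
The photon relation is f = E/h, giving f = 1.569 × 10^14 Hz.
Converting to THz: f = 156.9 THz ≈ 157 THz.

157 THz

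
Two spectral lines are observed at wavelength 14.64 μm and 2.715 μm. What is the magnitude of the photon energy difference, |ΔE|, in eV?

Using E = hc/λ: E₁ = 1.3569 × 10^-20 J, E₂ = 7.3166 × 10^-20 J.
|ΔE| = |1.3569 × 10^-20 − 7.3166 × 10^-20| = 5.96 × 10^-20 J = 0.372 eV.

0.372 eV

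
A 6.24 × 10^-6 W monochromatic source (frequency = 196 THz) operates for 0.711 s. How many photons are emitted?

3.42 × 10^13 photons

Total energy: E_total = P·t = 6.24 × 10^-6 × 0.711 = 4.437 × 10^-6 J.
Per-photon energy: E = 1.299 × 10^-19 J.
N = E_total / E_photon = 3.42 × 10^13.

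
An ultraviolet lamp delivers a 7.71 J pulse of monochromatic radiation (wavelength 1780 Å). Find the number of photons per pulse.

Per-photon energy: E = 1.116e-18 J (from wavelength = 1780 Å).
N = E_total / E_photon = 7.71 J / 1.116e-18 J = 6.91e18.

6.91e18 photons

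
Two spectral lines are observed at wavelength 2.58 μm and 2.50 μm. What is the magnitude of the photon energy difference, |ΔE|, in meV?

15.4 meV

Using E = hc/λ: E₁ = 7.699 × 10^-20 J, E₂ = 7.946 × 10^-20 J.
|ΔE| = |7.699 × 10^-20 − 7.946 × 10^-20| = 2.46 × 10^-21 J = 15.4 meV.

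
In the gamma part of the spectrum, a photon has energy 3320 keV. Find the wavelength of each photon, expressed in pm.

0.373 pm

Take h = 6.62607015e-34 J·s, c = 2.99792458e8 m/s, 1 eV = 1.602176634e-19 J.
Convert to SI: E = 3320 keV = 5.3192e-13 J.
The photon relation is λ = hc/E, giving λ = 3.734e-13 m.
Converting to pm: λ = 0.3734 pm ≈ 0.373 pm.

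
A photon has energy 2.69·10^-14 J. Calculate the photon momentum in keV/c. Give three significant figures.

Take c = 2.99792458·10^8 m/s, 1 eV = 1.602176634·10^-19 J.
For a photon p = E/c, so p = 8.973·10^-23 kg·m/s.
Converting to keV/c: p = 167.9 keV/c ≈ 168 keV/c.

168 keV/c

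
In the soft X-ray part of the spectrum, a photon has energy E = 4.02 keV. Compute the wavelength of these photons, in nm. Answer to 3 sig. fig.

Use h = 6.62607015 × 10^-34 J·s, c = 2.99792458 × 10^8 m/s, 1 eV = 1.602176634 × 10^-19 J.
Convert to SI: E = 4.02 keV = 6.4408 × 10^-16 J.
The photon relation is λ = hc/E, giving λ = 3.084 × 10^-10 m.
Converting to nm: λ = 0.3084 nm ≈ 0.308 nm.

0.308 nm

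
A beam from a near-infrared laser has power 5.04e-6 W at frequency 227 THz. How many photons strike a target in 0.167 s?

5.60e12 photons

Total energy: E_total = P·t = 5.04e-6 × 0.167 = 8.417e-7 J.
Per-photon energy: E = 1.504e-19 J.
N = E_total / E_photon = 5.60e12.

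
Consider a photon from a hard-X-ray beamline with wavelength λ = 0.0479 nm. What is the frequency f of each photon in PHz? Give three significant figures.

First convert: λ = 0.0479 nm = 4.79e-11 m.
The photon relation is f = c/λ, giving f = 6.259e18 Hz.
Converting to PHz: f = 6259 PHz ≈ 6260 PHz.

6260 PHz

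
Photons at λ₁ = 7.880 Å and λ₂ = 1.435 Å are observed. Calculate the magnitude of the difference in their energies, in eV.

7070 eV

Using E = hc/λ: E₁ = 2.5209 × 10^-16 J, E₂ = 1.3843 × 10^-15 J.
|ΔE| = |2.5209 × 10^-16 − 1.3843 × 10^-15| = 1.13 × 10^-15 J = 7070 eV.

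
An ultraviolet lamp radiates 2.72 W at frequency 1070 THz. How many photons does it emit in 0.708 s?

2.72e18 photons

Total energy: E_total = P·t = 2.72 × 0.708 = 1.926 J.
Per-photon energy: E = 7.090e-19 J.
N = E_total / E_photon = 2.72e18.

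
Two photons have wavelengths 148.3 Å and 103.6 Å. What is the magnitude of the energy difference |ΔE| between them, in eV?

Using E = hc/λ: E₁ = 1.3395·10^-17 J, E₂ = 1.9174·10^-17 J.
|ΔE| = |1.3395·10^-17 − 1.9174·10^-17| = 5.78·10^-18 J = 36.1 eV.

36.1 eV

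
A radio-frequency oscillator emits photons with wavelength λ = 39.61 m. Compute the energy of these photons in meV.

3.13·10^-5 meV

Use h = 6.62607015·10^-34 J·s, c = 2.99792458·10^8 m/s, 1 eV = 1.602176634·10^-19 J.
Since E = hc/λ for a photon, E = 5.015·10^-27 J.
Converting to meV: E = 3.130·10^-5 meV ≈ 3.13·10^-5 meV.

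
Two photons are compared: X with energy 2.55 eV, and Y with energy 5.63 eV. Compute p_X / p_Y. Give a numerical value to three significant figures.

p_X = 1.363e-27 kg·m/s (from energy = 2.55 eV, via p = E/c).
p_Y = 3.009e-27 kg·m/s (from energy = 5.63 eV, via p = E/c).
Ratio = 1.363e-27 / 3.009e-27 = 0.453.

0.453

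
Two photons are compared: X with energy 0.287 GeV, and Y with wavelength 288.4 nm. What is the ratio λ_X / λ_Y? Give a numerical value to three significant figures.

1.50e-8

λ_X = 4.320e-15 m (from energy = 0.287 GeV, via λ = hc/E).
λ_Y = 2.884e-7 m (from wavelength = 288.4 nm, via λ given directly).
Ratio = 4.320e-15 / 2.884e-7 = 1.50e-8.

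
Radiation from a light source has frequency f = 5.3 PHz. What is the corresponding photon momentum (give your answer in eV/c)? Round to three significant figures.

21.9 eV/c

In SI units: f = 5.3 PHz = 5.3 × 10^15 Hz.
The photon relation is p = hf/c, giving p = 1.171 × 10^-26 kg·m/s.
Converting to eV/c: p = 21.92 eV/c ≈ 21.9 eV/c.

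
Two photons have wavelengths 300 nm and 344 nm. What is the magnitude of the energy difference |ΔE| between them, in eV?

0.529 eV

Using E = hc/λ: E₁ = 6.621 × 10^-19 J, E₂ = 5.775 × 10^-19 J.
|ΔE| = |6.621 × 10^-19 − 5.775 × 10^-19| = 8.47 × 10^-20 J = 0.529 eV.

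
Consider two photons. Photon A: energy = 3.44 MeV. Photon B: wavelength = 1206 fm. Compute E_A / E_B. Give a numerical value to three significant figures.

E_A = 5.511 × 10^-13 J (from energy = 3.44 MeV, via E given directly).
E_B = 1.647 × 10^-13 J (from wavelength = 1206 fm, via E = hc/λ).
Ratio = 5.511 × 10^-13 / 1.647 × 10^-13 = 3.35.

3.35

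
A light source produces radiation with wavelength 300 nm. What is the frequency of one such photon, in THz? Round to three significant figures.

999 THz

In SI units: λ = 300 nm = 3.0e-7 m.
For a photon f = c/λ, so f = 9.993e14 Hz.
Converting to THz: f = 999.3 THz ≈ 999 THz.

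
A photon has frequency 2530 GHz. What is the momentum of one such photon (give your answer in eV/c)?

(h = 6.62607015·10^-34 J·s, c = 2.99792458·10^8 m/s, 1 eV = 1.602176634·10^-19 J.)
First convert: f = 2530 GHz = 2.53·10^12 Hz.
For a photon p = hf/c, so p = 5.592·10^-30 kg·m/s.
Converting to eV/c: p = 0.01046 eV/c ≈ 0.0105 eV/c.

0.0105 eV/c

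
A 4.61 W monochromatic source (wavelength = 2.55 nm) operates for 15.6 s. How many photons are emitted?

9.23·10^17 photons

Total energy: E_total = P·t = 4.61 × 15.6 = 71.92 J.
Per-photon energy: E = 7.790·10^-17 J.
N = E_total / E_photon = 9.23·10^17.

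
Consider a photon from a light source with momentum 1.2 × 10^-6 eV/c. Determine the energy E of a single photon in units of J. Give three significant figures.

1.92 × 10^-25 J

First convert: p = 1.2 × 10^-6 eV/c = 6.4131 × 10^-34 kg·m/s.
The photon relation is E = pc, giving E = 1.923 × 10^-25 J.
So E ≈ 1.92 × 10^-25 J.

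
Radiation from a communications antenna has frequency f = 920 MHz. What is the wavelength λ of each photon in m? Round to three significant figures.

0.326 m

In SI units: f = 920 MHz = 9.2e8 Hz.
For a photon λ = c/f, so λ = 0.3259 m.
So λ ≈ 0.326 m.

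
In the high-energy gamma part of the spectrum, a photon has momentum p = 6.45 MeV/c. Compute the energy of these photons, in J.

1.03e-12 J

Use c = 2.99792458e8 m/s, 1 eV = 1.602176634e-19 J.
Convert to SI: p = 6.45 MeV/c = 3.4471e-21 kg·m/s.
Since E = pc for a photon, E = 1.033e-12 J.
So E ≈ 1.03e-12 J.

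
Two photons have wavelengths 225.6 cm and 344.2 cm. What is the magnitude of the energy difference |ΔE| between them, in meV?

1.89 × 10^-4 meV

Using E = hc/λ: E₁ = 8.8052 × 10^-26 J, E₂ = 5.7712 × 10^-26 J.
|ΔE| = |8.8052 × 10^-26 − 5.7712 × 10^-26| = 3.03 × 10^-26 J = 1.89 × 10^-4 meV.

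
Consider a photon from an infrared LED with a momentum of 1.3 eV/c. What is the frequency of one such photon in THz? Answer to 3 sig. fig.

Take h = 6.62607015e-34 J·s, c = 2.99792458e8 m/s, 1 eV = 1.602176634e-19 J.
First convert: p = 1.3 eV/c = 6.9476e-28 kg·m/s.
For a photon f = pc/h, so f = 3.143e14 Hz.
Converting to THz: f = 314.3 THz ≈ 314 THz.

314 THz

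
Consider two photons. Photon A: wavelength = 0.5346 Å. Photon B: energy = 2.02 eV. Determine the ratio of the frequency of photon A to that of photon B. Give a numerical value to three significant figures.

1.15·10^4

f_A = 5.608·10^18 Hz (from wavelength = 0.5346 Å, via f = c/λ).
f_B = 4.884·10^14 Hz (from energy = 2.02 eV, via f = E/h).
Ratio = 5.608·10^18 / 4.884·10^14 = 1.15·10^4.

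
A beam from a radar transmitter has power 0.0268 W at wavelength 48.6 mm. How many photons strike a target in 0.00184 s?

Total energy: E_total = P·t = 0.0268 × 0.00184 = 4.931 × 10^-5 J.
Per-photon energy: E = 4.087 × 10^-24 J.
N = E_total / E_photon = 1.21 × 10^19.

1.21 × 10^19 photons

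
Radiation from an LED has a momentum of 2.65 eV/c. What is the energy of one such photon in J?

Convert to SI: p = 2.65 eV/c = 1.4162e-27 kg·m/s.
Since E = pc for a photon, E = 4.246e-19 J.
So E ≈ 4.25e-19 J.

4.25e-19 J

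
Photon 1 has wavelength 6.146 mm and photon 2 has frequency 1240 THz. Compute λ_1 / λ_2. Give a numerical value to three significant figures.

2.54 × 10^4

λ_1 = 0.006146 m (from wavelength = 6.146 mm, via λ given directly).
λ_2 = 2.418 × 10^-7 m (from frequency = 1240 THz, via λ = c/f).
Ratio = 0.006146 / 2.418 × 10^-7 = 2.54 × 10^4.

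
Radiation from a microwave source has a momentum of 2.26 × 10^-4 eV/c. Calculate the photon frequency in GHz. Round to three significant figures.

54.6 GHz

(h = 6.62607015 × 10^-34 J·s, c = 2.99792458 × 10^8 m/s, 1 eV = 1.602176634 × 10^-19 J.)
Convert to SI: p = 2.26 × 10^-4 eV/c = 1.2078 × 10^-31 kg·m/s.
Apply f = pc/h: f = 5.465 × 10^10 Hz.
Converting to GHz: f = 54.65 GHz ≈ 54.6 GHz.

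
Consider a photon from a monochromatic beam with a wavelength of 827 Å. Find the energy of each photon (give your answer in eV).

15.0 eV

In SI units: λ = 827 Å = 8.27e-8 m.
For a photon E = hc/λ, so E = 2.402e-18 J.
Converting to eV: E = 14.99 eV ≈ 15.0 eV.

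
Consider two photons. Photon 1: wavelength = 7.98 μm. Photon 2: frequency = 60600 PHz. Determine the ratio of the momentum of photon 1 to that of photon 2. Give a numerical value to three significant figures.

6.20e-7

p_1 = 8.303e-29 kg·m/s (from wavelength = 7.98 μm, via p = h/λ).
p_2 = 1.339e-22 kg·m/s (from frequency = 60600 PHz, via p = hf/c).
Ratio = 8.303e-29 / 1.339e-22 = 6.20e-7.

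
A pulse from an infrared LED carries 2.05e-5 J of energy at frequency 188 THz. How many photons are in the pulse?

1.65e14 photons

Per-photon energy: E = 1.246e-19 J (from frequency = 188 THz).
N = E_total / E_photon = 2.05e-5 J / 1.246e-19 J = 1.65e14.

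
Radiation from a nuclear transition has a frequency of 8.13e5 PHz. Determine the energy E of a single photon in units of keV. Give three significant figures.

First convert: f = 8.13e5 PHz = 8.13e20 Hz.
Apply E = hf: E = 5.387e-13 J.
Converting to keV: E = 3362 keV ≈ 3360 keV.

3360 keV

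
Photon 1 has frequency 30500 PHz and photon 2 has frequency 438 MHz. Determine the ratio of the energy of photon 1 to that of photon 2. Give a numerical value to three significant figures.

6.96 × 10^10

E_1 = 2.021 × 10^-14 J (from frequency = 30500 PHz, via E = hf).
E_2 = 2.902 × 10^-25 J (from frequency = 438 MHz, via E = hf).
Ratio = 2.021 × 10^-14 / 2.902 × 10^-25 = 6.96 × 10^10.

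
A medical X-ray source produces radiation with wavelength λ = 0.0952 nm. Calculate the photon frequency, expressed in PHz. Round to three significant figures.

Use c = 2.99792458·10^8 m/s.
In SI units: λ = 0.0952 nm = 9.52·10^-11 m.
For a photon f = c/λ, so f = 3.149·10^18 Hz.
Converting to PHz: f = 3149 PHz ≈ 3150 PHz.

3150 PHz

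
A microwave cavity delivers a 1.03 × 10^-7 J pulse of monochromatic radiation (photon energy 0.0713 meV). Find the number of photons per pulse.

Per-photon energy: E = 1.142 × 10^-23 J (from energy = 0.0713 meV).
N = E_total / E_photon = 1.03 × 10^-7 J / 1.142 × 10^-23 J = 9.02 × 10^15.

9.02 × 10^15 photons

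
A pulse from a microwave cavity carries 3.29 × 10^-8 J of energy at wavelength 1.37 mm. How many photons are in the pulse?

Per-photon energy: E = 1.450 × 10^-22 J (from wavelength = 1.37 mm).
N = E_total / E_photon = 3.29 × 10^-8 J / 1.450 × 10^-22 J = 2.27 × 10^14.

2.27 × 10^14 photons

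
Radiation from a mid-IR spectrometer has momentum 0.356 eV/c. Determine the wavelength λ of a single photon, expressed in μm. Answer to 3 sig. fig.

3.48 μm

Use h = 6.62607015e-34 J·s, c = 2.99792458e8 m/s, 1 eV = 1.602176634e-19 J.
First convert: p = 0.356 eV/c = 1.9026e-28 kg·m/s.
The photon relation is λ = h/p, giving λ = 3.483e-6 m.
Converting to μm: λ = 3.483 μm ≈ 3.48 μm.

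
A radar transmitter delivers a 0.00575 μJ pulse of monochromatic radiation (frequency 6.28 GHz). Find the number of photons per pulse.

1.38 × 10^15 photons

Per-photon energy: E = 4.161 × 10^-24 J (from frequency = 6.28 GHz).
N = E_total / E_photon = 5.75 × 10^-9 J / 4.161 × 10^-24 J = 1.38 × 10^15.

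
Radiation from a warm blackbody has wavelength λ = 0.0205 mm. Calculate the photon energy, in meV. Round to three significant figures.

First convert: λ = 0.0205 mm = 2.05 × 10^-5 m.
The photon relation is E = hc/λ, giving E = 9.690 × 10^-21 J.
Converting to meV: E = 60.48 meV ≈ 60.5 meV.

60.5 meV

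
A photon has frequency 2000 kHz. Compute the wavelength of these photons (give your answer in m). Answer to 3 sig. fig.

150 m

First convert: f = 2000 kHz = 2.0·10^6 Hz.
The photon relation is λ = c/f, giving λ = 149.9 m.
So λ ≈ 150 m.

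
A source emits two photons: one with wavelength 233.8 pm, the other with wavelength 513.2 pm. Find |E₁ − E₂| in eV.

Using E = hc/λ: E₁ = 8.4963·10^-16 J, E₂ = 3.8707·10^-16 J.
|ΔE| = |8.4963·10^-16 − 3.8707·10^-16| = 4.63·10^-16 J = 2890 eV.

2890 eV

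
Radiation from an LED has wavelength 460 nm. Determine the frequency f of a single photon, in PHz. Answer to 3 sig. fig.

0.652 PHz

Take c = 2.99792458 × 10^8 m/s.
Convert to SI: λ = 460 nm = 4.6 × 10^-7 m.
The photon relation is f = c/λ, giving f = 6.517 × 10^14 Hz.
Converting to PHz: f = 0.6517 PHz ≈ 0.652 PHz.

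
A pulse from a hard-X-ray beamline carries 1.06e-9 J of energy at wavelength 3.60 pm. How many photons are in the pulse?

1.92e4 photons

Per-photon energy: E = 5.518e-14 J (from wavelength = 3.60 pm).
N = E_total / E_photon = 1.06e-9 J / 5.518e-14 J = 19200.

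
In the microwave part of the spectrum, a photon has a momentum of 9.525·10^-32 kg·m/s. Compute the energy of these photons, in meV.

0.178 meV

(c = 2.99792458·10^8 m/s, 1 eV = 1.602176634·10^-19 J.)
Apply E = pc: E = 2.856·10^-23 J.
Converting to meV: E = 0.1782 meV ≈ 0.178 meV.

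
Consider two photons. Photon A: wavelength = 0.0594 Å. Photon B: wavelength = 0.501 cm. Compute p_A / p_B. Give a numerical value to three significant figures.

p_A = 1.116 × 10^-22 kg·m/s (from wavelength = 0.0594 Å, via p = h/λ).
p_B = 1.323 × 10^-31 kg·m/s (from wavelength = 0.501 cm, via p = h/λ).
Ratio = 1.116 × 10^-22 / 1.323 × 10^-31 = 8.43 × 10^8.

8.43 × 10^8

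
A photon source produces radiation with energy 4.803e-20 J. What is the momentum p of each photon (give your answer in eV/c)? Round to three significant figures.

0.300 eV/c

(c = 2.99792458e8 m/s, 1 eV = 1.602176634e-19 J.)
For a photon p = E/c, so p = 1.602e-28 kg·m/s.
Converting to eV/c: p = 0.2998 eV/c ≈ 0.300 eV/c.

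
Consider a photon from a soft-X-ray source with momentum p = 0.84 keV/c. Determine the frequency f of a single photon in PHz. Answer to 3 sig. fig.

First convert: p = 0.84 keV/c = 4.4892 × 10^-25 kg·m/s.
For a photon f = pc/h, so f = 2.031 × 10^17 Hz.
Converting to PHz: f = 203.1 PHz ≈ 203 PHz.

203 PHz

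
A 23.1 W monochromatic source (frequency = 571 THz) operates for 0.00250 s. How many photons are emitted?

1.53e17 photons

Total energy: E_total = P·t = 23.1 × 0.00250 = 0.05775 J.
Per-photon energy: E = 3.783e-19 J.
N = E_total / E_photon = 1.53e17.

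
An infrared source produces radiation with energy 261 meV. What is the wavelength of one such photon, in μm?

4.75 μm

(h = 6.62607015e-34 J·s, c = 2.99792458e8 m/s, 1 eV = 1.602176634e-19 J.)
In SI units: E = 261 meV = 4.1817e-20 J.
Apply λ = hc/E: λ = 4.750e-6 m.
Converting to μm: λ = 4.750 μm ≈ 4.75 μm.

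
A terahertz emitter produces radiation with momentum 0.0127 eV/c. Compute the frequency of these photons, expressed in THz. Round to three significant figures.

(h = 6.62607015e-34 J·s, c = 2.99792458e8 m/s, 1 eV = 1.602176634e-19 J.)
In SI units: p = 0.0127 eV/c = 6.7872e-30 kg·m/s.
Apply f = pc/h: f = 3.071e12 Hz.
Converting to THz: f = 3.071 THz ≈ 3.07 THz.

3.07 THz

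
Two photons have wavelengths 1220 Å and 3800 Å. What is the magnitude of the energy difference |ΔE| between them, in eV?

6.90 eV

Using E = hc/λ: E₁ = 1.628e-18 J, E₂ = 5.227e-19 J.
|ΔE| = |1.628e-18 − 5.227e-19| = 1.11e-18 J = 6.90 eV.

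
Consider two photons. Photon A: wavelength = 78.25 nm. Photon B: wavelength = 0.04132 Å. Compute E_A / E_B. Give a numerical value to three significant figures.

E_A = 2.539e-18 J (from wavelength = 78.25 nm, via E = hc/λ).
E_B = 4.807e-14 J (from wavelength = 0.04132 Å, via E = hc/λ).
Ratio = 2.539e-18 / 4.807e-14 = 5.28e-5.

5.28e-5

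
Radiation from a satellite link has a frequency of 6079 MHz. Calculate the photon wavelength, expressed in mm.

49.3 mm

(c = 2.99792458e8 m/s.)
In SI units: f = 6079 MHz = 6.079e9 Hz.
Since λ = c/f for a photon, λ = 0.04932 m.
Converting to mm: λ = 49.32 mm ≈ 49.3 mm.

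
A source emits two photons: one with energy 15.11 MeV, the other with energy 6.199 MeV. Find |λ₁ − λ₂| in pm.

0.118 pm

Using λ = hc/E: λ₁ = 8.2054e-14 m, λ₂ = 2.0001e-13 m.
|Δλ| = |8.2054e-14 − 2.0001e-13| = 1.18e-13 m = 0.118 pm.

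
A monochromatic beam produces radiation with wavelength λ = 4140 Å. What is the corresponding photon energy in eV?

(h = 6.62607015e-34 J·s, c = 2.99792458e8 m/s, 1 eV = 1.602176634e-19 J.)
First convert: λ = 4140 Å = 4.14e-7 m.
Since E = hc/λ for a photon, E = 4.798e-19 J.
Converting to eV: E = 2.995 eV ≈ 2.99 eV.

2.99 eV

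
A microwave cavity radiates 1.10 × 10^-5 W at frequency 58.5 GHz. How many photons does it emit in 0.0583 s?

Total energy: E_total = P·t = 1.10 × 10^-5 × 0.0583 = 6.413 × 10^-7 J.
Per-photon energy: E = 3.876 × 10^-23 J.
N = E_total / E_photon = 1.65 × 10^16.

1.65 × 10^16 photons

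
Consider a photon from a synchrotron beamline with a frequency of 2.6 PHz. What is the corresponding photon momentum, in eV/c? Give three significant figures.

Use h = 6.62607015 × 10^-34 J·s, c = 2.99792458 × 10^8 m/s, 1 eV = 1.602176634 × 10^-19 J.
First convert: f = 2.6 PHz = 2.6 × 10^15 Hz.
Since p = hf/c for a photon, p = 5.747 × 10^-27 kg·m/s.
Converting to eV/c: p = 10.75 eV/c ≈ 10.8 eV/c.

10.8 eV/c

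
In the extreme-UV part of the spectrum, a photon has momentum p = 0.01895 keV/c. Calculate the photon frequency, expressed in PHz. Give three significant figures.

Take h = 6.62607015e-34 J·s, c = 2.99792458e8 m/s, 1 eV = 1.602176634e-19 J.
Convert to SI: p = 0.01895 keV/c = 1.0127e-26 kg·m/s.
Apply f = pc/h: f = 4.582e15 Hz.
Converting to PHz: f = 4.582 PHz ≈ 4.58 PHz.

4.58 PHz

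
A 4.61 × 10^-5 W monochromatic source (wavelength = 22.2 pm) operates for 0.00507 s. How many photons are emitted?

Total energy: E_total = P·t = 4.61 × 10^-5 × 0.00507 = 2.337 × 10^-7 J.
Per-photon energy: E = 8.948 × 10^-15 J.
N = E_total / E_photon = 2.61 × 10^7.

2.61 × 10^7 photons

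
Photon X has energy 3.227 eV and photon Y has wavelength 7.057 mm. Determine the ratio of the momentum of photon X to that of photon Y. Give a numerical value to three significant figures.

1.84 × 10^4

p_X = 1.725 × 10^-27 kg·m/s (from energy = 3.227 eV, via p = E/c).
p_Y = 9.389 × 10^-32 kg·m/s (from wavelength = 7.057 mm, via p = h/λ).
Ratio = 1.725 × 10^-27 / 9.389 × 10^-32 = 1.84 × 10^4.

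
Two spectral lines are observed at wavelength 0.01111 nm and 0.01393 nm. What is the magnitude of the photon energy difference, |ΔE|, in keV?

22.6 keV

Using E = hc/λ: E₁ = 1.7880e-14 J, E₂ = 1.4260e-14 J.
|ΔE| = |1.7880e-14 − 1.4260e-14| = 3.62e-15 J = 22.6 keV.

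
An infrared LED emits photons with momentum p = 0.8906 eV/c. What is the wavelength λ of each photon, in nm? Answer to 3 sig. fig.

First convert: p = 0.8906 eV/c = 4.7596·10^-28 kg·m/s.
Apply λ = h/p: λ = 1.392·10^-6 m.
Converting to nm: λ = 1392 nm ≈ 1390 nm.

1390 nm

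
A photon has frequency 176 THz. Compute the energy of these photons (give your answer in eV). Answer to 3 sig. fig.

Convert to SI: f = 176 THz = 1.76 × 10^14 Hz.
For a photon E = hf, so E = 1.166 × 10^-19 J.
Converting to eV: E = 0.7279 eV ≈ 0.728 eV.

0.728 eV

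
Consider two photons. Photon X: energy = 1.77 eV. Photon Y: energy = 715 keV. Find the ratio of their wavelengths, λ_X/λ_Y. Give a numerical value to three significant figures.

4.04e5

λ_X = 7.005e-7 m (from energy = 1.77 eV, via λ = hc/E).
λ_Y = 1.734e-12 m (from energy = 715 keV, via λ = hc/E).
Ratio = 7.005e-7 / 1.734e-12 = 4.04e5.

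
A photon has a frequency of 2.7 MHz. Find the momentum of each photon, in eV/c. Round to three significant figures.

1.12e-8 eV/c

Use h = 6.62607015e-34 J·s, c = 2.99792458e8 m/s, 1 eV = 1.602176634e-19 J.
Convert to SI: f = 2.7 MHz = 2.7e6 Hz.
For a photon p = hf/c, so p = 5.968e-36 kg·m/s.
Converting to eV/c: p = 1.117e-8 eV/c ≈ 1.12e-8 eV/c.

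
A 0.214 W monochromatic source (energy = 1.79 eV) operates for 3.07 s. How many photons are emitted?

Total energy: E_total = P·t = 0.214 × 3.07 = 0.6570 J.
Per-photon energy: E = 2.868e-19 J.
N = E_total / E_photon = 2.29e18.

2.29e18 photons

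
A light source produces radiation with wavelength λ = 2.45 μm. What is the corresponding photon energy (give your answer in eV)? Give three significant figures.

0.506 eV

In SI units: λ = 2.45 μm = 2.45e-6 m.
Apply E = hc/λ: E = 8.108e-20 J.
Converting to eV: E = 0.5061 eV ≈ 0.506 eV.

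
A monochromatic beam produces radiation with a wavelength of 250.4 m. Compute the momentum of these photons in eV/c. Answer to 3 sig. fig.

4.95 × 10^-9 eV/c

Take h = 6.62607015 × 10^-34 J·s, c = 2.99792458 × 10^8 m/s, 1 eV = 1.602176634 × 10^-19 J.
For a photon p = h/λ, so p = 2.646 × 10^-36 kg·m/s.
Converting to eV/c: p = 4.951 × 10^-9 eV/c ≈ 4.95 × 10^-9 eV/c.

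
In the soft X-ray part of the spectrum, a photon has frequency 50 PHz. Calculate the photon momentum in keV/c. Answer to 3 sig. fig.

First convert: f = 50 PHz = 5.0e16 Hz.
Apply p = hf/c: p = 1.105e-25 kg·m/s.
Converting to keV/c: p = 0.2068 keV/c ≈ 0.207 keV/c.

0.207 keV/c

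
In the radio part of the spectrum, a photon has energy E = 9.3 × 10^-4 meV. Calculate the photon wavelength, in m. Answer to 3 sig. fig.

First convert: E = 9.3 × 10^-4 meV = 1.4900 × 10^-25 J.
Since λ = hc/E for a photon, λ = 1.333 m.
So λ ≈ 1.33 m.

1.33 m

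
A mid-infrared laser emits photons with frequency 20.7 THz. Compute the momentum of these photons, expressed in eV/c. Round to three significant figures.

Use h = 6.62607015e-34 J·s, c = 2.99792458e8 m/s, 1 eV = 1.602176634e-19 J.
Convert to SI: f = 20.7 THz = 2.07e13 Hz.
Apply p = hf/c: p = 4.575e-29 kg·m/s.
Converting to eV/c: p = 0.08561 eV/c ≈ 0.0856 eV/c.

0.0856 eV/c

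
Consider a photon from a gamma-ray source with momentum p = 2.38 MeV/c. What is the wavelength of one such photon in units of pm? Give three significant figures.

0.521 pm

(h = 6.62607015 × 10^-34 J·s, c = 2.99792458 × 10^8 m/s, 1 eV = 1.602176634 × 10^-19 J.)
Convert to SI: p = 2.38 MeV/c = 1.2719 × 10^-21 kg·m/s.
Since λ = h/p for a photon, λ = 5.209 × 10^-13 m.
Converting to pm: λ = 0.5209 pm ≈ 0.521 pm.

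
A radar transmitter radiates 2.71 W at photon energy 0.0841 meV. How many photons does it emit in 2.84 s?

Total energy: E_total = P·t = 2.71 × 2.84 = 7.696 J.
Per-photon energy: E = 1.347e-23 J.
N = E_total / E_photon = 5.71e23.

5.71e23 photons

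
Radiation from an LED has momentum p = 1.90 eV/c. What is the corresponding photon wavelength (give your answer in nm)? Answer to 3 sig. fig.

Use h = 6.62607015 × 10^-34 J·s, c = 2.99792458 × 10^8 m/s, 1 eV = 1.602176634 × 10^-19 J.
In SI units: p = 1.90 eV/c = 1.0154 × 10^-27 kg·m/s.
For a photon λ = h/p, so λ = 6.525 × 10^-7 m.
Converting to nm: λ = 652.5 nm ≈ 653 nm.

653 nm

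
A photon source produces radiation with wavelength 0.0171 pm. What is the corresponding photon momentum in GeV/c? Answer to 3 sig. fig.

0.0725 GeV/c

Convert to SI: λ = 0.0171 pm = 1.71e-14 m.
For a photon p = h/λ, so p = 3.875e-20 kg·m/s.
Converting to GeV/c: p = 0.07251 GeV/c ≈ 0.0725 GeV/c.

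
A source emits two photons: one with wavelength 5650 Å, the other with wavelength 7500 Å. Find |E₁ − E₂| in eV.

Using E = hc/λ: E₁ = 3.516e-19 J, E₂ = 2.649e-19 J.
|ΔE| = |3.516e-19 − 2.649e-19| = 8.67e-20 J = 0.541 eV.

0.541 eV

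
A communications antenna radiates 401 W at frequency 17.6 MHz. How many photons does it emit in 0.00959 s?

Total energy: E_total = P·t = 401 × 0.00959 = 3.846 J.
Per-photon energy: E = 1.166·10^-26 J.
N = E_total / E_photon = 3.30·10^26.

3.30·10^26 photons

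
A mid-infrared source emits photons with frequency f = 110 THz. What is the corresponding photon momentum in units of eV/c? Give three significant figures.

0.455 eV/c

Take h = 6.62607015e-34 J·s, c = 2.99792458e8 m/s, 1 eV = 1.602176634e-19 J.
First convert: f = 110 THz = 1.1e14 Hz.
For a photon p = hf/c, so p = 2.431e-28 kg·m/s.
Converting to eV/c: p = 0.4549 eV/c ≈ 0.455 eV/c.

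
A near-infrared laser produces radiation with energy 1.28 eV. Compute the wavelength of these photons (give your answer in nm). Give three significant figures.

969 nm

First convert: E = 1.28 eV = 2.0508 × 10^-19 J.
For a photon λ = hc/E, so λ = 9.686 × 10^-7 m.
Converting to nm: λ = 968.6 nm ≈ 969 nm.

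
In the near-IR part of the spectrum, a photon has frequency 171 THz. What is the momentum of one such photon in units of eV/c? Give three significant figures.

First convert: f = 171 THz = 1.71e14 Hz.
The photon relation is p = hf/c, giving p = 3.779e-28 kg·m/s.
Converting to eV/c: p = 0.7072 eV/c ≈ 0.707 eV/c.

0.707 eV/c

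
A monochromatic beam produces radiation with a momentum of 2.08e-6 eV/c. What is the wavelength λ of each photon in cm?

Convert to SI: p = 2.08e-6 eV/c = 1.1116e-33 kg·m/s.
For a photon λ = h/p, so λ = 0.5961 m.
Converting to cm: λ = 59.61 cm ≈ 59.6 cm.

59.6 cm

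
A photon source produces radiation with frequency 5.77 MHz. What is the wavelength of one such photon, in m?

First convert: f = 5.77 MHz = 5.77e6 Hz.
The photon relation is λ = c/f, giving λ = 51.96 m.
So λ ≈ 52.0 m.

52.0 m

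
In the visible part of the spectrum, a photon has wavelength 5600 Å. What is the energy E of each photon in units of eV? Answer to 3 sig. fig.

(h = 6.62607015e-34 J·s, c = 2.99792458e8 m/s, 1 eV = 1.602176634e-19 J.)
Convert to SI: λ = 5600 Å = 5.60e-7 m.
Since E = hc/λ for a photon, E = 3.547e-19 J.
Converting to eV: E = 2.214 eV ≈ 2.21 eV.

2.21 eV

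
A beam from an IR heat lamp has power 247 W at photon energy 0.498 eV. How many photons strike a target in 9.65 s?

2.99 × 10^22 photons

Total energy: E_total = P·t = 247 × 9.65 = 2384 J.
Per-photon energy: E = 7.979 × 10^-20 J.
N = E_total / E_photon = 2.99 × 10^22.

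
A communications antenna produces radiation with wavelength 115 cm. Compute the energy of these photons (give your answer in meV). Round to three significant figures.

Use h = 6.62607015e-34 J·s, c = 2.99792458e8 m/s, 1 eV = 1.602176634e-19 J.
First convert: λ = 115 cm = 1.15 m.
The photon relation is E = hc/λ, giving E = 1.727e-25 J.
Converting to meV: E = 0.001078 meV ≈ 1.08e-3 meV.

1.08e-3 meV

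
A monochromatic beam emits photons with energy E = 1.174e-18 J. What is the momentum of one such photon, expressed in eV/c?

Since p = E/c for a photon, p = 3.916e-27 kg·m/s.
Converting to eV/c: p = 7.328 eV/c ≈ 7.33 eV/c.

7.33 eV/c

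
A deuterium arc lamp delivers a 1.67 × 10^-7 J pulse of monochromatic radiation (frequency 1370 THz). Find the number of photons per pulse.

1.84 × 10^11 photons

Per-photon energy: E = 9.078 × 10^-19 J (from frequency = 1370 THz).
N = E_total / E_photon = 1.67 × 10^-7 J / 9.078 × 10^-19 J = 1.84 × 10^11.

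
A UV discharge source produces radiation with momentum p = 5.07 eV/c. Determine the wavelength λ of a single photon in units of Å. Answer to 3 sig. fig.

(h = 6.62607015e-34 J·s, c = 2.99792458e8 m/s, 1 eV = 1.602176634e-19 J.)
First convert: p = 5.07 eV/c = 2.7096e-27 kg·m/s.
For a photon λ = h/p, so λ = 2.445e-7 m.
Converting to Å: λ = 2445 Å ≈ 2450 Å.

2450 Å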